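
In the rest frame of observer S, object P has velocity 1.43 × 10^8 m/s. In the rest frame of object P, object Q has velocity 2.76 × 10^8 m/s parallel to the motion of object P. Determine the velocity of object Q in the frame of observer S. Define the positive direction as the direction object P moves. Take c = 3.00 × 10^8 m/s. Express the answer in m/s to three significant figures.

2.91 × 10^8 m/s

In units of c (dividing by 3.00 × 10^8 m/s): v = 0.477, u' = 0.920.
u = (u' + v)/(1 + u'v/c²):
u = (0.920 + 0.477) / (1 + 0.920·0.477) = 1.3967/1.4385 = 0.9709
(Galilean addition would give +1.397c, exceeding c.)
Converting back: u = 0.9709 × 3.00 × 10^8 m/s.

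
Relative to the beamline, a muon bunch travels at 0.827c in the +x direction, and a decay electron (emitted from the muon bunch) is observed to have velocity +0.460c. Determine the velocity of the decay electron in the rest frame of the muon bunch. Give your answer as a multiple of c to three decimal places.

-0.592c

Invert the composition law: u' = (u − v)/(1 − uv/c²).
u' = (0.460 − 0.827) / (1 − (0.460)(0.827)) = -0.3670/0.6196 = -0.5923.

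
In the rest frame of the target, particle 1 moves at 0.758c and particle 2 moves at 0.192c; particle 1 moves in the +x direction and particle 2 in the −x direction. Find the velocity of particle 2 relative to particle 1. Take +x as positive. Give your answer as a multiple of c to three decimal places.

-0.829c

β_A = 0.758, β_B = -0.192.
Transform to A's frame with the inverse velocity-addition law: u' = (u − v)/(1 − uv/c²), taking u = β_B and v = β_A.
u' = (-0.192 − 0.758) / (1 − (0.758)(-0.192)) = -0.9500/1.1455 = -0.8293.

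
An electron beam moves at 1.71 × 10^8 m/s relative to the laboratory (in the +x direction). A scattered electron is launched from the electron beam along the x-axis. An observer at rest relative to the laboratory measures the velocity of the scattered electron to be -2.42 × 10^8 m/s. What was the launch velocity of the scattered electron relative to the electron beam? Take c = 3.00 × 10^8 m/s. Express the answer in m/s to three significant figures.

v = 0.570c, u = -0.807c.
Invert the composition law: u' = (u − v)/(1 − uv/c²).
u' = (-0.807 − 0.570) / (1 − (-0.807)(0.570)) = -1.3767/1.4598 = -0.9431.
u' = -0.9431 × 3.00 × 10^8 m/s.

-2.83 × 10^8 m/s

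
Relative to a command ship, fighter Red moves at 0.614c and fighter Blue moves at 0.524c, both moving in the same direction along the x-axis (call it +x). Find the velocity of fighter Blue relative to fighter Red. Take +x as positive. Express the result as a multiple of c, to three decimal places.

β_A = 0.614, β_B = 0.524.
Transform to A's frame with the inverse velocity-addition law: u' = (u − v)/(1 − uv/c²), taking u = β_B and v = β_A.
u' = (0.524 − 0.614) / (1 − (0.614)(0.524)) = -0.0900/0.6783 = -0.1327.

-0.133c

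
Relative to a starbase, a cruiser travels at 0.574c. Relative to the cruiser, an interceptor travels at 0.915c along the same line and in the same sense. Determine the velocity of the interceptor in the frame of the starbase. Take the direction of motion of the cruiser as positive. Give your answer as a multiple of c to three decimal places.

0.976c

With v = 0.574 and u' = 0.915 (in units of c),
u = (u' + v)/(1 + u'v/c²):
u = (0.915 + 0.574) / (1 + 0.915·0.574) = 1.4890/1.5252 = 0.9763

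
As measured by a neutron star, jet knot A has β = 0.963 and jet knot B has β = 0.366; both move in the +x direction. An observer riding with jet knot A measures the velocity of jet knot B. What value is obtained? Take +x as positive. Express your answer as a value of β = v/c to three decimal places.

β = -0.922

β_A = 0.963, β_B = 0.366.
Transform to A's frame with the inverse velocity-addition law: u' = (u − v)/(1 − uv/c²), taking u = β_B and v = β_A.
u' = (0.366 − 0.963) / (1 − (0.963)(0.366)) = -0.5970/0.6475 = -0.9219.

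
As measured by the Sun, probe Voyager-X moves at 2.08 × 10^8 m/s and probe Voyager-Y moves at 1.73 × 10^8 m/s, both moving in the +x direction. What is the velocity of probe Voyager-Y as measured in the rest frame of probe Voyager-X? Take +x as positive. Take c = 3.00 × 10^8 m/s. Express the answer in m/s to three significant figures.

-5.83 × 10^7 m/s

β_A = 0.693, β_B = 0.577 (dividing each by c = 3.00 × 10^8 m/s).
Transform to A's frame with the inverse velocity-addition law: u' = (u − v)/(1 − uv/c²), taking u = β_B and v = β_A.
u' = (0.577 − 0.693) / (1 − (0.693)(0.577)) = -0.1167/0.6002 = -0.1944.
u' = -0.1944 × 3.00 × 10^8 m/s.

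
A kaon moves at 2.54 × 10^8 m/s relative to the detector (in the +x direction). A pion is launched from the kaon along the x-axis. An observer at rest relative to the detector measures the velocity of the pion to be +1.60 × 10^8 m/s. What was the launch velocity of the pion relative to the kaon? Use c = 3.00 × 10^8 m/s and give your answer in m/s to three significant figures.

-1.71 × 10^8 m/s

v = 0.847c, u = 0.533c.
Invert the composition law: u' = (u − v)/(1 − uv/c²).
u' = (0.533 − 0.847) / (1 − (0.533)(0.847)) = -0.3133/0.5484 = -0.5713.
u' = -0.5713 × 3.00 × 10^8 m/s.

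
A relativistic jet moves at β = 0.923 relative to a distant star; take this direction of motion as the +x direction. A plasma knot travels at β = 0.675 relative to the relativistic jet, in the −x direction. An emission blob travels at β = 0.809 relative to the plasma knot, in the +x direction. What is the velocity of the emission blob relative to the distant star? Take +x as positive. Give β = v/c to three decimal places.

Apply u = (u' + v)/(1 + u'v/c²) successively, working outward toward the distant star.
Start: velocity of the relativistic jet relative to the distant star = 0.9230c.
Compose with the plasma knot (u' = -0.675 in the relativistic jet frame): u_1 = (-0.675 + 0.923) / (1 + (-0.675)·0.923) = 0.2480/0.3770 = 0.6579.
Compose with the emission blob (u' = 0.809 in the plasma knot frame): u_2 = (0.809 + 0.658) / (1 + 0.809·0.658) = 1.4669/1.5322 = 0.9574.

β = +0.957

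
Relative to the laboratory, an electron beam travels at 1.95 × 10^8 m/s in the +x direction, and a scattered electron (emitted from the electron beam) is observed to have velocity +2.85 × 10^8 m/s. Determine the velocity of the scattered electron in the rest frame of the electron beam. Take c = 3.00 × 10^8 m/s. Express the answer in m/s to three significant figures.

v = 0.650c, u = 0.950c.
Invert the composition law: u' = (u − v)/(1 − uv/c²).
u' = (0.950 − 0.650) / (1 − (0.950)(0.650)) = 0.3000/0.3825 = 0.7843.
u' = 0.7843 × 3.00 × 10^8 m/s.

+2.35 × 10^8 m/s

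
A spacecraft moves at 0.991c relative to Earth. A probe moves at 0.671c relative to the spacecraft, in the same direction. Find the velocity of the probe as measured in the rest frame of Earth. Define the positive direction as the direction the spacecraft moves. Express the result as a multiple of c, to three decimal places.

0.998c

With v = 0.991 and u' = 0.671 (in units of c),
u = (u' + v)/(1 + u'v/c²):
u = (0.671 + 0.991) / (1 + 0.671·0.991) = 1.6620/1.6650 = 0.9982
(Galilean addition would give +1.662c, exceeding c.)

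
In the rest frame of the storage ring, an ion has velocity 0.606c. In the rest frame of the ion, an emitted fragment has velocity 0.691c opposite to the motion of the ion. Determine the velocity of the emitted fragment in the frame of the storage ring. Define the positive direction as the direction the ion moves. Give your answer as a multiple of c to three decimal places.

-0.146c

With v = 0.606 and u' = -0.691 (in units of c),
u = (u' + v)/(1 + u'v/c²):
u = (-0.691 + 0.606) / (1 + (-0.691)·0.606) = -0.0850/0.5813 = -0.1462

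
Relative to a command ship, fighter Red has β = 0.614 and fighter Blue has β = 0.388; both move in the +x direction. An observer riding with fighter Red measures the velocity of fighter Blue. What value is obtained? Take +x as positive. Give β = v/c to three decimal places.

β = -0.297

β_A = 0.614, β_B = 0.388.
Transform to A's frame with the inverse velocity-addition law: u' = (u − v)/(1 − uv/c²), taking u = β_B and v = β_A.
u' = (0.388 − 0.614) / (1 − (0.614)(0.388)) = -0.2260/0.7618 = -0.2967.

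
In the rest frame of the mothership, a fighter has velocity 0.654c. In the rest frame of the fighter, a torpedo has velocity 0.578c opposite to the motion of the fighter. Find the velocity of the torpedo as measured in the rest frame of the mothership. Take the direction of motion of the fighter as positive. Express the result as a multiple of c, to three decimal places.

With v = 0.654 and u' = -0.578 (in units of c),
u = (u' + v)/(1 + u'v/c²):
u = (-0.578 + 0.654) / (1 + (-0.578)·0.654) = 0.0760/0.6220 = 0.1222

+0.122c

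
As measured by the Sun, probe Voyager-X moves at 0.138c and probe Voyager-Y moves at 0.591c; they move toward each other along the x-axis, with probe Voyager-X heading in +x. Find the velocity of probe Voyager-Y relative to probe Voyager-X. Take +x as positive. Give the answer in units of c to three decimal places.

-0.674c

β_A = 0.138, β_B = -0.591.
Transform to A's frame with the inverse velocity-addition law: u' = (u − v)/(1 − uv/c²), taking u = β_B and v = β_A.
u' = (-0.591 − 0.138) / (1 − (0.138)(-0.591)) = -0.7290/1.0816 = -0.6740.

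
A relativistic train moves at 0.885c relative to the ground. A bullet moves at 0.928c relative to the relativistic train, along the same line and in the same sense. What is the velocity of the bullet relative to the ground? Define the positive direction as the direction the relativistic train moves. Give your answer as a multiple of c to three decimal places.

0.995c

With v = 0.885 and u' = 0.928 (in units of c),
u = (u' + v)/(1 + u'v/c²):
u = (0.928 + 0.885) / (1 + 0.928·0.885) = 1.8130/1.8213 = 0.9955
(Galilean addition would give +1.813c, exceeding c.)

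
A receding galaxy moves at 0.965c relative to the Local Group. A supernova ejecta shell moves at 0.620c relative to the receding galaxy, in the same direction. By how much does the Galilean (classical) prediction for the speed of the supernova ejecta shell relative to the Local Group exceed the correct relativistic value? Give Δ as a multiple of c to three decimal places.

Galilean: u_cl = 0.620 + 0.965 = 1.5850.
Relativistic: u_rel = (0.620 + 0.965) / (1 + 0.620·0.965) = 1.5850/1.5983 = 0.9917.
Δ = 1.5850 − 0.9917 = 0.5933.
(The classical prediction exceeds c; the relativistic result does not.)

Δ = 0.593c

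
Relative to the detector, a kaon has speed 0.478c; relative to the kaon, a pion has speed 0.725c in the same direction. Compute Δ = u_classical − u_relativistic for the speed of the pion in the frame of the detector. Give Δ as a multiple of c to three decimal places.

Δ = 0.310c

Galilean: u_cl = 0.725 + 0.478 = 1.2030.
Relativistic: u_rel = (0.725 + 0.478) / (1 + 0.725·0.478) = 1.2030/1.3465 = 0.8934.
Δ = 1.2030 − 0.8934 = 0.3096.
(The classical prediction exceeds c; the relativistic result does not.)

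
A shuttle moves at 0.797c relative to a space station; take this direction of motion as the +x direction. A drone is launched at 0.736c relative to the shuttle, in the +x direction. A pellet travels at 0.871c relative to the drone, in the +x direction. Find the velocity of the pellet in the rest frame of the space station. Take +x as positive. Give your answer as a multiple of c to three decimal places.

Apply u = (u' + v)/(1 + u'v/c²) successively, working outward toward the space station.
Start: velocity of the shuttle relative to the space station = 0.7970c.
Compose with the drone (u' = 0.736 in the shuttle frame): u_1 = (0.736 + 0.797) / (1 + 0.736·0.797) = 1.5330/1.5866 = 0.9662.
Compose with the pellet (u' = 0.871 in the drone frame): u_2 = (0.871 + 0.966) / (1 + 0.871·0.966) = 1.8372/1.8416 = 0.9976.

0.998c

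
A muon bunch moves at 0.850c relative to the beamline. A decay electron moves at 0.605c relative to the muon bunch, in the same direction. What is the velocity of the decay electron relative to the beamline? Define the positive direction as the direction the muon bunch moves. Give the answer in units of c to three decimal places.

0.961c

With v = 0.850 and u' = 0.605 (in units of c),
u = (u' + v)/(1 + u'v/c²):
u = (0.605 + 0.850) / (1 + 0.605·0.850) = 1.4550/1.5143 = 0.9609
(Galilean addition would give +1.455c, exceeding c.)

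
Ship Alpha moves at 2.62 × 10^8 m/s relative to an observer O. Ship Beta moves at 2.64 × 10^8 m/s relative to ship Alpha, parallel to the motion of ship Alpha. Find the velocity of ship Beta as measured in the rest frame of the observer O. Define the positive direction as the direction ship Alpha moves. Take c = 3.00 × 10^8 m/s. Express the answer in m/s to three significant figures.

2.97 × 10^8 m/s

In units of c (dividing by 3.00 × 10^8 m/s): v = 0.873, u' = 0.880.
u = (u' + v)/(1 + u'v/c²):
u = (0.880 + 0.873) / (1 + 0.880·0.873) = 1.7533/1.7685 = 0.9914
(Galilean addition would give +1.753c, exceeding c.)
Converting back: u = 0.9914 × 3.00 × 10^8 m/s.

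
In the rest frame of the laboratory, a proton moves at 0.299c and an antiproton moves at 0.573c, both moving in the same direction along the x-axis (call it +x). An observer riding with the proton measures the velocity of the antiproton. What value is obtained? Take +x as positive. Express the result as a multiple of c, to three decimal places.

β_A = 0.299, β_B = 0.573.
Transform to A's frame with the inverse velocity-addition law: u' = (u − v)/(1 − uv/c²), taking u = β_B and v = β_A.
u' = (0.573 − 0.299) / (1 − (0.299)(0.573)) = 0.2740/0.8287 = 0.3306.

+0.331c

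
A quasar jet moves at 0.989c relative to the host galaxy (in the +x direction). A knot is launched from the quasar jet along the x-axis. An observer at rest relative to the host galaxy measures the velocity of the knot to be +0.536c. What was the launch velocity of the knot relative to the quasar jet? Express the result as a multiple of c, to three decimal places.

Invert the composition law: u' = (u − v)/(1 − uv/c²).
u' = (0.536 − 0.989) / (1 − (0.536)(0.989)) = -0.4530/0.4699 = -0.9640.

-0.964c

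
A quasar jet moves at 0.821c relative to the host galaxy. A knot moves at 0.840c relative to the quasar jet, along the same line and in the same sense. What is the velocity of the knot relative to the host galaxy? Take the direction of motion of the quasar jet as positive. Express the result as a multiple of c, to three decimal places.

0.983c

With v = 0.821 and u' = 0.840 (in units of c),
u = (u' + v)/(1 + u'v/c²):
u = (0.840 + 0.821) / (1 + 0.840·0.821) = 1.6610/1.6896 = 0.9830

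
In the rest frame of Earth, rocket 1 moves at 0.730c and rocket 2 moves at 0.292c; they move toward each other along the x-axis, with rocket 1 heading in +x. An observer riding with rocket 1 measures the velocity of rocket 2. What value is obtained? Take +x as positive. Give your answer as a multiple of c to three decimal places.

β_A = 0.730, β_B = -0.292.
Transform to A's frame with the inverse velocity-addition law: u' = (u − v)/(1 − uv/c²), taking u = β_B and v = β_A.
u' = (-0.292 − 0.730) / (1 − (0.730)(-0.292)) = -1.0220/1.2132 = -0.8424.

-0.842c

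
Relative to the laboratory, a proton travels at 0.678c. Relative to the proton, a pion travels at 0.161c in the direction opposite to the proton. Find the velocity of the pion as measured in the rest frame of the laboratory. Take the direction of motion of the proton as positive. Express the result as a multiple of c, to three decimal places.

+0.580c

With v = 0.678 and u' = -0.161 (in units of c),
u = (u' + v)/(1 + u'v/c²):
u = (-0.161 + 0.678) / (1 + (-0.161)·0.678) = 0.5170/0.8908 = 0.5803
(Galilean addition would give +0.517c.)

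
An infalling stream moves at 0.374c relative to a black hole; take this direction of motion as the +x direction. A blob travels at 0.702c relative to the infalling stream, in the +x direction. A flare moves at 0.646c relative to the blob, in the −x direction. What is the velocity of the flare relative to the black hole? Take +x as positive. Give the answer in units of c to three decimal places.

Apply u = (u' + v)/(1 + u'v/c²) successively, working outward toward the black hole.
Start: velocity of the infalling stream relative to the black hole = 0.3740c.
Compose with the blob (u' = 0.702 in the infalling stream frame): u_1 = (0.702 + 0.374) / (1 + 0.702·0.374) = 1.0760/1.2625 = 0.8522.
Compose with the flare (u' = -0.646 in the blob frame): u_2 = (-0.646 + 0.852) / (1 + (-0.646)·0.852) = 0.2062/0.4494 = 0.4589.

+0.459c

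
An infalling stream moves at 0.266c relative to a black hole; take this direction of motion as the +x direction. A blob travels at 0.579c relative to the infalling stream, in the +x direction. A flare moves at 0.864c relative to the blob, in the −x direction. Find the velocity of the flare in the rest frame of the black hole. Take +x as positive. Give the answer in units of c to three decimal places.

-0.359c

Apply u = (u' + v)/(1 + u'v/c²) successively, working outward toward the black hole.
Start: velocity of the infalling stream relative to the black hole = 0.2660c.
Compose with the blob (u' = 0.579 in the infalling stream frame): u_1 = (0.579 + 0.266) / (1 + 0.579·0.266) = 0.8450/1.1540 = 0.7322.
Compose with the flare (u' = -0.864 in the blob frame): u_2 = (-0.864 + 0.732) / (1 + (-0.864)·0.732) = -0.1318/0.3674 = -0.3587.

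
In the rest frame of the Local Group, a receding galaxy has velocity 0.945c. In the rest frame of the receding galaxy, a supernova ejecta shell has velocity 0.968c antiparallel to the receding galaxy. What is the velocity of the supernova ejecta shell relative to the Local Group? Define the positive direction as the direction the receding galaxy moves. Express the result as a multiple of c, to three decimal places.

With v = 0.945 and u' = -0.968 (in units of c),
u = (u' + v)/(1 + u'v/c²):
u = (-0.968 + 0.945) / (1 + (-0.968)·0.945) = -0.0230/0.0852 = -0.2698
(Galilean addition would give -0.023c.)

-0.270c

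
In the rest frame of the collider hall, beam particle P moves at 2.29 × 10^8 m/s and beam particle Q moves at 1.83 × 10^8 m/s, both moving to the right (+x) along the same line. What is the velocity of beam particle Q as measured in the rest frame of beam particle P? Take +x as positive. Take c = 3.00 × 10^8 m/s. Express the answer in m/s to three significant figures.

β_A = 0.763, β_B = 0.610 (dividing each by c = 3.00 × 10^8 m/s).
Transform to A's frame with the inverse velocity-addition law: u' = (u − v)/(1 − uv/c²), taking u = β_B and v = β_A.
u' = (0.610 − 0.763) / (1 − (0.763)(0.610)) = -0.1533/0.5344 = -0.2869.
u' = -0.2869 × 3.00 × 10^8 m/s.

-8.61 × 10^7 m/s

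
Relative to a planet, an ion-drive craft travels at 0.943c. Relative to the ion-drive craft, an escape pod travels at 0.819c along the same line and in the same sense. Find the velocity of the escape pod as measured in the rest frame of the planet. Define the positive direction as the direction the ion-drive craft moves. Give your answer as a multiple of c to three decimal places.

With v = 0.943 and u' = 0.819 (in units of c),
u = (u' + v)/(1 + u'v/c²):
u = (0.819 + 0.943) / (1 + 0.819·0.943) = 1.7620/1.7723 = 0.9942

0.994c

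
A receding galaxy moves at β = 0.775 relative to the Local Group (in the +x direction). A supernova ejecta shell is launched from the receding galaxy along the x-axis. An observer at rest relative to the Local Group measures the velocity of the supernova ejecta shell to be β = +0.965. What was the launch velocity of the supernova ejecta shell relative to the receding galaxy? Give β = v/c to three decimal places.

Invert the composition law: u' = (u − v)/(1 − uv/c²).
u' = (0.965 − 0.775) / (1 − (0.965)(0.775)) = 0.1900/0.2521 = 0.7536.

β = +0.754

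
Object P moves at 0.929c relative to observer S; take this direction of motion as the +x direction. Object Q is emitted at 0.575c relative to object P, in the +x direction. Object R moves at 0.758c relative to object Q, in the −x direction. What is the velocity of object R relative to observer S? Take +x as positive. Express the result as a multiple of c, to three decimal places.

+0.865c

Apply u = (u' + v)/(1 + u'v/c²) successively, working outward toward observer S.
Start: velocity of object P relative to observer S = 0.9290c.
Compose with object Q (u' = 0.575 in object P frame): u_1 = (0.575 + 0.929) / (1 + 0.575·0.929) = 1.5040/1.5342 = 0.9803.
Compose with object R (u' = -0.758 in object Q frame): u_2 = (-0.758 + 0.980) / (1 + (-0.758)·0.980) = 0.2223/0.2569 = 0.8654.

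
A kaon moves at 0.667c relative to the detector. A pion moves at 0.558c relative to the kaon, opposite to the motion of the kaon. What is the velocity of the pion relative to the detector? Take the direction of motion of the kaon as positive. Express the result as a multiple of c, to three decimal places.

+0.174c

With v = 0.667 and u' = -0.558 (in units of c),
u = (u' + v)/(1 + u'v/c²):
u = (-0.558 + 0.667) / (1 + (-0.558)·0.667) = 0.1090/0.6278 = 0.1736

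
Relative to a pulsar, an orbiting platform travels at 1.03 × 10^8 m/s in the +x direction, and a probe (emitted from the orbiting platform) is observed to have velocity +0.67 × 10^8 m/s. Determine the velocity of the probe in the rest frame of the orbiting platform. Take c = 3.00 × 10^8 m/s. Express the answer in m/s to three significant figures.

v = 0.343c, u = 0.223c.
Invert the composition law: u' = (u − v)/(1 − uv/c²).
u' = (0.223 − 0.343) / (1 − (0.223)(0.343)) = -0.1200/0.9233 = -0.1300.
u' = -0.1300 × 3.00 × 10^8 m/s.

-3.90 × 10^7 m/s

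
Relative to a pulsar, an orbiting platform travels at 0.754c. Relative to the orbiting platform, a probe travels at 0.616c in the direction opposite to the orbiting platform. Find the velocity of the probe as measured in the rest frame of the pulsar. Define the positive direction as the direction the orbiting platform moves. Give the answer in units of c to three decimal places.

With v = 0.754 and u' = -0.616 (in units of c),
u = (u' + v)/(1 + u'v/c²):
u = (-0.616 + 0.754) / (1 + (-0.616)·0.754) = 0.1380/0.5355 = 0.2577

+0.258c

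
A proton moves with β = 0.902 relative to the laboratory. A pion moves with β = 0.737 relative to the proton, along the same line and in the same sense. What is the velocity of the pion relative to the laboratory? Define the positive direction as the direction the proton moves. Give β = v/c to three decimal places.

β = 0.985

With v = 0.902 and u' = 0.737 (in units of c),
u = (u' + v)/(1 + u'v/c²):
u = (0.737 + 0.902) / (1 + 0.737·0.902) = 1.6390/1.6648 = 0.9845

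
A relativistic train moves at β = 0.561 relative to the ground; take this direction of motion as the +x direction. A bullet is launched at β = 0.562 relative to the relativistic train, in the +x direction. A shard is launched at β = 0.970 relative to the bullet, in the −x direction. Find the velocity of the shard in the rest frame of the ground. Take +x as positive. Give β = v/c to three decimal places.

Apply u = (u' + v)/(1 + u'v/c²) successively, working outward toward the ground.
Start: velocity of the relativistic train relative to the ground = 0.5610c.
Compose with the bullet (u' = 0.562 in the relativistic train frame): u_1 = (0.562 + 0.561) / (1 + 0.562·0.561) = 1.1230/1.3153 = 0.8538.
Compose with the shard (u' = -0.970 in the bullet frame): u_2 = (-0.970 + 0.854) / (1 + (-0.970)·0.854) = -0.1162/0.1718 = -0.6763.

β = -0.676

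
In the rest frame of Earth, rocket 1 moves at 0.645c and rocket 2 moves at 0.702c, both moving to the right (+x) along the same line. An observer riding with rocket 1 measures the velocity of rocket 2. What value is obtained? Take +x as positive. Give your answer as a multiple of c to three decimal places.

+0.104c

β_A = 0.645, β_B = 0.702.
Transform to A's frame with the inverse velocity-addition law: u' = (u − v)/(1 − uv/c²), taking u = β_B and v = β_A.
u' = (0.702 − 0.645) / (1 − (0.645)(0.702)) = 0.0570/0.5472 = 0.1042.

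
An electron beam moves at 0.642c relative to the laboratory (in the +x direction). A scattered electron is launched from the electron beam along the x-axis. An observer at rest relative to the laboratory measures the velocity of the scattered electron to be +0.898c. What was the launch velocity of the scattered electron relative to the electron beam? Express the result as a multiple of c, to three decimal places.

+0.605c

Invert the composition law: u' = (u − v)/(1 − uv/c²).
u' = (0.898 − 0.642) / (1 − (0.898)(0.642)) = 0.2560/0.4235 = 0.6045.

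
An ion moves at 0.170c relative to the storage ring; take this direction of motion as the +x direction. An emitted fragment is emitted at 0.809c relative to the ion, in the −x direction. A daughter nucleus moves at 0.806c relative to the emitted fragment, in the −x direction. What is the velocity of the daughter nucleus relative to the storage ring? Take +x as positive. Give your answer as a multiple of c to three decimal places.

Apply u = (u' + v)/(1 + u'v/c²) successively, working outward toward the storage ring.
Start: velocity of the ion relative to the storage ring = 0.1700c.
Compose with the emitted fragment (u' = -0.809 in the ion frame): u_1 = (-0.809 + 0.170) / (1 + (-0.809)·0.170) = -0.6390/0.8625 = -0.7409.
Compose with the daughter nucleus (u' = -0.806 in the emitted fragment frame): u_2 = (-0.806 + (-0.741)) / (1 + (-0.806)·(-0.741)) = -1.5469/1.5972 = -0.9685.

-0.969c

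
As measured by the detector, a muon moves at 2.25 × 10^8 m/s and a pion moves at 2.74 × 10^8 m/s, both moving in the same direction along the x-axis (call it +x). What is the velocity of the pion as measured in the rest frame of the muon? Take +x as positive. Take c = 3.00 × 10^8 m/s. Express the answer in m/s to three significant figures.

+1.56 × 10^8 m/s

β_A = 0.750, β_B = 0.913 (dividing each by c = 3.00 × 10^8 m/s).
Transform to A's frame with the inverse velocity-addition law: u' = (u − v)/(1 − uv/c²), taking u = β_B and v = β_A.
u' = (0.913 − 0.750) / (1 − (0.750)(0.913)) = 0.1633/0.3150 = 0.5185.
u' = 0.5185 × 3.00 × 10^8 m/s.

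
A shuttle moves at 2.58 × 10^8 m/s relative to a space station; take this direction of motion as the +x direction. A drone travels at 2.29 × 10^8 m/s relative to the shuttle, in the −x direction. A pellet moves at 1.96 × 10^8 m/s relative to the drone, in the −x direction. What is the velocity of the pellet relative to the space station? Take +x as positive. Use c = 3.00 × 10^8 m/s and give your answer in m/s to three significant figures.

Apply u = (u' + v)/(1 + u'v/c²) successively, working outward toward the space station.
(Dividing each given speed by c = 3.00 × 10^8 m/s to work in units of c.)
Start: velocity of the shuttle relative to the space station = 0.8600c.
Compose with the drone (u' = -0.763 in the shuttle frame): u_1 = (-0.763 + 0.860) / (1 + (-0.763)·0.860) = 0.0967/0.3435 = 0.2814.
Compose with the pellet (u' = -0.653 in the drone frame): u_2 = (-0.653 + 0.281) / (1 + (-0.653)·0.281) = -0.3719/0.8162 = -0.4557.
So u = -0.4557 × 3.00 × 10^8 m/s.

-1.37 × 10^8 m/s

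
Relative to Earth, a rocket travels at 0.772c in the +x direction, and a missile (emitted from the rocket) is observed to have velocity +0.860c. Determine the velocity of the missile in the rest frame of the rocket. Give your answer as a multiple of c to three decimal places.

Invert the composition law: u' = (u − v)/(1 − uv/c²).
u' = (0.860 − 0.772) / (1 − (0.860)(0.772)) = 0.0880/0.3361 = 0.2618.

+0.262c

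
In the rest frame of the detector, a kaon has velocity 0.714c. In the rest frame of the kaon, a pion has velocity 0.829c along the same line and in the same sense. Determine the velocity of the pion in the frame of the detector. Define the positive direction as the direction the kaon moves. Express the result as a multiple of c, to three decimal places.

0.969c

With v = 0.714 and u' = 0.829 (in units of c),
u = (u' + v)/(1 + u'v/c²):
u = (0.829 + 0.714) / (1 + 0.829·0.714) = 1.5430/1.5919 = 0.9693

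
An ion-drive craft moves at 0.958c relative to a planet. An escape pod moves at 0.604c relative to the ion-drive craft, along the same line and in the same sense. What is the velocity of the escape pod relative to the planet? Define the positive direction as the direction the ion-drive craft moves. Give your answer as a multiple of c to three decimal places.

With v = 0.958 and u' = 0.604 (in units of c),
u = (u' + v)/(1 + u'v/c²):
u = (0.604 + 0.958) / (1 + 0.604·0.958) = 1.5620/1.5786 = 0.9895

0.989c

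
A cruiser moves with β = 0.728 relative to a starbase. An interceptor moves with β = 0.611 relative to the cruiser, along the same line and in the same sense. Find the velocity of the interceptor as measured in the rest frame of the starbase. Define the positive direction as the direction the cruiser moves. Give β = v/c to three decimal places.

With v = 0.728 and u' = 0.611 (in units of c),
u = (u' + v)/(1 + u'v/c²):
u = (0.611 + 0.728) / (1 + 0.611·0.728) = 1.3390/1.4448 = 0.9268
(Galilean addition would give +1.339c, exceeding c.)

β = 0.927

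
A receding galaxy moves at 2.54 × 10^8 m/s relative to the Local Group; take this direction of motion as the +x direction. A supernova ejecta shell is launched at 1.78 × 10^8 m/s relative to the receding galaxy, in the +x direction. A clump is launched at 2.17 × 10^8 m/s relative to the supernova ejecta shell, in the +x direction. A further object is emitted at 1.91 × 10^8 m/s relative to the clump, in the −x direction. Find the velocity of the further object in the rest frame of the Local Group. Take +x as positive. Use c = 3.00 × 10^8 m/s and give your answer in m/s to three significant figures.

Apply u = (u' + v)/(1 + u'v/c²) successively, working outward toward the Local Group.
(Dividing each given speed by c = 3.00 × 10^8 m/s to work in units of c.)
Start: velocity of the receding galaxy relative to the Local Group = 0.8467c.
Compose with the supernova ejecta shell (u' = 0.593 in the receding galaxy frame): u_1 = (0.593 + 0.847) / (1 + 0.593·0.847) = 1.4400/1.5024 = 0.9585.
Compose with the clump (u' = 0.723 in the supernova ejecta shell frame): u_2 = (0.723 + 0.958) / (1 + 0.723·0.958) = 1.6818/1.6933 = 0.9932.
Compose with the further object (u' = -0.637 in the clump frame): u_3 = (-0.637 + 0.993) / (1 + (-0.637)·0.993) = 0.3566/0.3677 = 0.9698.
So u = 0.9698 × 3.00 × 10^8 m/s.

+2.91 × 10^8 m/s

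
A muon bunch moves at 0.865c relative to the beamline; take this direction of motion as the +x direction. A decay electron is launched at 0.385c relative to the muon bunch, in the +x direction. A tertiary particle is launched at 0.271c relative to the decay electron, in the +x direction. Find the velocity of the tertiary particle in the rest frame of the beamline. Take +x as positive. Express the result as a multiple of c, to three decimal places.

Apply u = (u' + v)/(1 + u'v/c²) successively, working outward toward the beamline.
Start: velocity of the muon bunch relative to the beamline = 0.8650c.
Compose with the decay electron (u' = 0.385 in the muon bunch frame): u_1 = (0.385 + 0.865) / (1 + 0.385·0.865) = 1.2500/1.3330 = 0.9377.
Compose with the tertiary particle (u' = 0.271 in the decay electron frame): u_2 = (0.271 + 0.938) / (1 + 0.271·0.938) = 1.2087/1.2541 = 0.9638.

0.964c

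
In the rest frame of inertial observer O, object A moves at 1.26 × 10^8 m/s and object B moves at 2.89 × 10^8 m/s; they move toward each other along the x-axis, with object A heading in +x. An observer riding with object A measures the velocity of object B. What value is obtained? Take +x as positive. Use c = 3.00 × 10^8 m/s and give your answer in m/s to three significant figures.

β_A = 0.420, β_B = -0.963 (dividing each by c = 3.00 × 10^8 m/s).
Transform to A's frame with the inverse velocity-addition law: u' = (u − v)/(1 − uv/c²), taking u = β_B and v = β_A.
u' = (-0.963 − 0.420) / (1 − (0.420)(-0.963)) = -1.3833/1.4046 = -0.9849.
u' = -0.9849 × 3.00 × 10^8 m/s.

-2.95 × 10^8 m/s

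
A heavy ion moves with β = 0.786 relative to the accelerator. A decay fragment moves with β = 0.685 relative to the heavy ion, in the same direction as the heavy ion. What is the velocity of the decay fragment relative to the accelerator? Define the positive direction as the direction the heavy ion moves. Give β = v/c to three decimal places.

With v = 0.786 and u' = 0.685 (in units of c),
u = (u' + v)/(1 + u'v/c²):
u = (0.685 + 0.786) / (1 + 0.685·0.786) = 1.4710/1.5384 = 0.9562

β = 0.956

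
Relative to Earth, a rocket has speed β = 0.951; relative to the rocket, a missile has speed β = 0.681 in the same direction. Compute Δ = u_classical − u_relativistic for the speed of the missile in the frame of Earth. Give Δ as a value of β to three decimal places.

Galilean: u_cl = 0.681 + 0.951 = 1.6320.
Relativistic: u_rel = (0.681 + 0.951) / (1 + 0.681·0.951) = 1.6320/1.6476 = 0.9905.
Δ = 1.6320 − 0.9905 = 0.6415.
(The classical prediction exceeds c; the relativistic result does not.)

Δ = 0.641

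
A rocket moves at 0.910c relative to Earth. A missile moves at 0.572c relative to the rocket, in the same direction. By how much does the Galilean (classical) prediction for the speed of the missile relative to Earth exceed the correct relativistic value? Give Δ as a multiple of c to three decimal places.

Galilean: u_cl = 0.572 + 0.910 = 1.4820.
Relativistic: u_rel = (0.572 + 0.910) / (1 + 0.572·0.910) = 1.4820/1.5205 = 0.9747.
Δ = 1.4820 − 0.9747 = 0.5073.
(The classical prediction exceeds c; the relativistic result does not.)

Δ = 0.507c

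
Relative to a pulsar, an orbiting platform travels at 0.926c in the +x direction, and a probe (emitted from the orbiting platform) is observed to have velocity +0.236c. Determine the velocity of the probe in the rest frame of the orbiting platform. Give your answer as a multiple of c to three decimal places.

-0.883c

Invert the composition law: u' = (u − v)/(1 − uv/c²).
u' = (0.236 − 0.926) / (1 − (0.236)(0.926)) = -0.6900/0.7815 = -0.8830.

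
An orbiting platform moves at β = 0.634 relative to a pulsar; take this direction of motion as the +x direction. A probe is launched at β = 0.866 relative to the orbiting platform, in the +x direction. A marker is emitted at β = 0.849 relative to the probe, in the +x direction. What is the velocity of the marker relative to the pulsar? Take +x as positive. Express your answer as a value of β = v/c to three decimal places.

β = 0.997

Apply u = (u' + v)/(1 + u'v/c²) successively, working outward toward the pulsar.
Start: velocity of the orbiting platform relative to the pulsar = 0.6340c.
Compose with the probe (u' = 0.866 in the orbiting platform frame): u_1 = (0.866 + 0.634) / (1 + 0.866·0.634) = 1.5000/1.5490 = 0.9683.
Compose with the marker (u' = 0.849 in the probe frame): u_2 = (0.849 + 0.968) / (1 + 0.849·0.968) = 1.8173/1.8221 = 0.9974.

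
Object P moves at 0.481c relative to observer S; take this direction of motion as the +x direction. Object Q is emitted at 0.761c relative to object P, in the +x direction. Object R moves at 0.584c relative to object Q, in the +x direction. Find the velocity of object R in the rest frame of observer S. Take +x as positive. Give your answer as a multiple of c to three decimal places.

Apply u = (u' + v)/(1 + u'v/c²) successively, working outward toward observer S.
Start: velocity of object P relative to observer S = 0.4810c.
Compose with object Q (u' = 0.761 in object P frame): u_1 = (0.761 + 0.481) / (1 + 0.761·0.481) = 1.2420/1.3660 = 0.9092.
Compose with object R (u' = 0.584 in object Q frame): u_2 = (0.584 + 0.909) / (1 + 0.584·0.909) = 1.4932/1.5310 = 0.9753.

0.975c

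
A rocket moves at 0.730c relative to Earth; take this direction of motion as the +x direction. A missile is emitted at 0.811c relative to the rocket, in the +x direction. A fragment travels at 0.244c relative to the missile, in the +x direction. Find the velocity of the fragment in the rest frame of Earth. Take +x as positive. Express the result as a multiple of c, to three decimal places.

0.980c

Apply u = (u' + v)/(1 + u'v/c²) successively, working outward toward Earth.
Start: velocity of the rocket relative to Earth = 0.7300c.
Compose with the missile (u' = 0.811 in the rocket frame): u_1 = (0.811 + 0.730) / (1 + 0.811·0.730) = 1.5410/1.5920 = 0.9679.
Compose with the fragment (u' = 0.244 in the missile frame): u_2 = (0.244 + 0.968) / (1 + 0.244·0.968) = 1.2119/1.2362 = 0.9804.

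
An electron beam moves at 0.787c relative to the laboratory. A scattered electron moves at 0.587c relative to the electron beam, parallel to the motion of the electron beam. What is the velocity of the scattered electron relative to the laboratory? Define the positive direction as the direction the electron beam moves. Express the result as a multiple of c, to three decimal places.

With v = 0.787 and u' = 0.587 (in units of c),
u = (u' + v)/(1 + u'v/c²):
u = (0.587 + 0.787) / (1 + 0.587·0.787) = 1.3740/1.4620 = 0.9398

0.940c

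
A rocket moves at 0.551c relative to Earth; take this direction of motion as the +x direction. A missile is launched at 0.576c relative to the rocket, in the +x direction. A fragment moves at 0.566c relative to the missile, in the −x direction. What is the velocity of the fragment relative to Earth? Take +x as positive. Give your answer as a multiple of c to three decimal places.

+0.561c

Apply u = (u' + v)/(1 + u'v/c²) successively, working outward toward Earth.
Start: velocity of the rocket relative to Earth = 0.5510c.
Compose with the missile (u' = 0.576 in the rocket frame): u_1 = (0.576 + 0.551) / (1 + 0.576·0.551) = 1.1270/1.3174 = 0.8555.
Compose with the fragment (u' = -0.566 in the missile frame): u_2 = (-0.566 + 0.855) / (1 + (-0.566)·0.855) = 0.2895/0.5158 = 0.5612.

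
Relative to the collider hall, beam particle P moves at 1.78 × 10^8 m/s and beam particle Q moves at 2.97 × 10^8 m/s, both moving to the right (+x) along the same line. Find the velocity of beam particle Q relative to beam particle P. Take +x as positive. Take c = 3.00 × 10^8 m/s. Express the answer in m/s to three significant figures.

+2.88 × 10^8 m/s

β_A = 0.593, β_B = 0.990 (dividing each by c = 3.00 × 10^8 m/s).
Transform to A's frame with the inverse velocity-addition law: u' = (u − v)/(1 − uv/c²), taking u = β_B and v = β_A.
u' = (0.990 − 0.593) / (1 − (0.593)(0.990)) = 0.3967/0.4126 = 0.9614.
u' = 0.9614 × 3.00 × 10^8 m/s.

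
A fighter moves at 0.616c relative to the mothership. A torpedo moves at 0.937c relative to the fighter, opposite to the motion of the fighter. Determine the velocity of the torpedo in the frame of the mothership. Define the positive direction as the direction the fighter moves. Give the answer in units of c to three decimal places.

-0.759c

With v = 0.616 and u' = -0.937 (in units of c),
u = (u' + v)/(1 + u'v/c²):
u = (-0.937 + 0.616) / (1 + (-0.937)·0.616) = -0.3210/0.4228 = -0.7592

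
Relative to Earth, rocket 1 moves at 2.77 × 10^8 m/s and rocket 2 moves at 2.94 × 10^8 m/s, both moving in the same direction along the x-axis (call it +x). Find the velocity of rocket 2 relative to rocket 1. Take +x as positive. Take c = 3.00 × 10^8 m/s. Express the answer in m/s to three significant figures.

+1.79 × 10^8 m/s

β_A = 0.923, β_B = 0.980 (dividing each by c = 3.00 × 10^8 m/s).
Transform to A's frame with the inverse velocity-addition law: u' = (u − v)/(1 − uv/c²), taking u = β_B and v = β_A.
u' = (0.980 − 0.923) / (1 − (0.923)(0.980)) = 0.0567/0.0951 = 0.5957.
u' = 0.5957 × 3.00 × 10^8 m/s.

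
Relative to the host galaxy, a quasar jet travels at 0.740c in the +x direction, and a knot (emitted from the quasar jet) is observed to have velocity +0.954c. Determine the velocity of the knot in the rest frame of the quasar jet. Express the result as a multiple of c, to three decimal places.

Invert the composition law: u' = (u − v)/(1 − uv/c²).
u' = (0.954 − 0.740) / (1 − (0.954)(0.740)) = 0.2140/0.2940 = 0.7278.

+0.728c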